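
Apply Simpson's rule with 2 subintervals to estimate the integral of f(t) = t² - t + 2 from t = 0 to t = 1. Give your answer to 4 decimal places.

1.8333

h = (1 − 0)/2 = 0.5.
Nodes t₀,…,t₂ = 0, 0.5, 1.
f(t) = t² - t + 2: f₀=2, f₁=1.75, f₂=2.
(h/3)·[f₀ + 4f₁ + f₂] = 0.166667·(11) = 1.8333.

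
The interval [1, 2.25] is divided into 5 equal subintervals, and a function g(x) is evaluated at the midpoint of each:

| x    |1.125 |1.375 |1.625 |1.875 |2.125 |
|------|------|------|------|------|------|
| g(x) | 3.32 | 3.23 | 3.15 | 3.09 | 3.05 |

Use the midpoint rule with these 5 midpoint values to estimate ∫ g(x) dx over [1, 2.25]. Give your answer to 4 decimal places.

3.9600

h = 0.25, n = 5.
h·[y(m₁) + y(m₂) + y(m₃) + y(m₄) + y(m₅)] = 0.25·(15.84) = 3.9600.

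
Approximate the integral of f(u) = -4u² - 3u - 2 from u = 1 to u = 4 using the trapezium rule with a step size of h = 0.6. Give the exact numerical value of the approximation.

-113.22

h = (4 − 1)/5 = 0.6.
Nodes u₀,…,u₅ = 1, 1.6, 2.2, 2.8, 3.4, 4.
f(u) = -4u² - 3u - 2: f₀=-9, f₁=-17.04, f₂=-27.96, f₃=-41.76, f₄=-58.44, f₅=-78.
(h/2)·[f₀ + 2f₁ + 2f₂ + 2f₃ + 2f₄ + f₅] = 0.3·(-377.4) = -113.22.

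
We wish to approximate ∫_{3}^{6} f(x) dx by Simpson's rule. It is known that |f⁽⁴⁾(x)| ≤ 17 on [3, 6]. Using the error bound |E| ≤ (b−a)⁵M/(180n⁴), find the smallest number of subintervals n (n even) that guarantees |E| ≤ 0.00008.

24

Need 4131/(180n⁴) ≤ 0.00008.
n⁴ ≥ 4131/(180·0.00008) = 286875 ⇒ n ≥ 23.1432, so the smallest even n is 24. (n must be even for Simpson's rule.)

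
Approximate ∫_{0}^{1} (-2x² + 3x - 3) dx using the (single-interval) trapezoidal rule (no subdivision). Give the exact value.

-2.5

T = (b−a)/2 · [f(0) + f(1)] = 0.5·[(-3) + (-2)] = -2.5.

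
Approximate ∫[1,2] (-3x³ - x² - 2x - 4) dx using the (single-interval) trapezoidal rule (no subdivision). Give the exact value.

T = (b−a)/2 · [f(1) + f(2)] = 0.5·[(-10) + (-36)] = -23.

-23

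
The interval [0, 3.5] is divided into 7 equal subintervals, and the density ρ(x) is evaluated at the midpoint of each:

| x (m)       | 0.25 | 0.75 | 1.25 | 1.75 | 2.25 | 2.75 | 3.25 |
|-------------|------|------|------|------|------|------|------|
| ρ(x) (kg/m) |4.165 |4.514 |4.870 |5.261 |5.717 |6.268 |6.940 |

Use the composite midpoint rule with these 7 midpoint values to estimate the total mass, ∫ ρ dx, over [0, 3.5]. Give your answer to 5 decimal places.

h = 0.5, n = 7.
h·[y(m₁) + y(m₂) + y(m₃) + y(m₄) + y(m₅) + y(m₆) + y(m₇)] = 0.5·(37.735) = 18.86750.

18.86750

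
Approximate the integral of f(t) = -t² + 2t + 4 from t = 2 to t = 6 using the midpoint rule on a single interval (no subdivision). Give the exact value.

M = (b−a)·f(4) = 4·(-4) = -16.

-16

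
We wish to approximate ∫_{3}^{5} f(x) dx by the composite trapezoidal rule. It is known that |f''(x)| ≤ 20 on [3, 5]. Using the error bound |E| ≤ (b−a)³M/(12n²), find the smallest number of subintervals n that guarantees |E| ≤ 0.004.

Need 160/(12n²) ≤ 0.004.
n² ≥ 160/(12·0.004) = 3333.33 ⇒ n ≥ 57.7350, so the smallest n is 58.

58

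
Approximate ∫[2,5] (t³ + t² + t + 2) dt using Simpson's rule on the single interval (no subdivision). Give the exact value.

207.75

S = (b−a)/6 · [f(2) + 4f(3.5) + f(5)] = 0.5·[16 + 4·60.625 + 157] = 207.75.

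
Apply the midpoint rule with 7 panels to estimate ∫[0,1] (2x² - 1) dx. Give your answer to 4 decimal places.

h = (1 − 0)/7 = 0.142857.
Midpoints m₁,…,m₇ = 0.071429, 0.214286, 0.357143, 0.5, 0.642857, 0.785714, 0.928571.
f(m₁)=-0.989796, f(m₂)=-0.908163, f(m₃)=-0.744898, f(m₄)=-0.5, f(m₅)=-0.173469, f(m₆)=0.234694, f(m₇)=0.724490.
h·[f(m₁) + f(m₂) + f(m₃) + f(m₄) + f(m₅) + f(m₆) + f(m₇)] = 0.142857·(-2.357143) = -0.3367.

-0.3367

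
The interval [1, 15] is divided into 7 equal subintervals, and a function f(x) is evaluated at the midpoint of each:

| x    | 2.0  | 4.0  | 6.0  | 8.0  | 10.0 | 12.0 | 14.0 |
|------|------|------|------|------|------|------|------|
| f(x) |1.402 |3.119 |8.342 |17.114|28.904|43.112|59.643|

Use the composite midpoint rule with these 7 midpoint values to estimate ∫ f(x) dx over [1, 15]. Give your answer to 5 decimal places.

323.27200

h = 2, n = 7.
h·[y(m₁) + y(m₂) + y(m₃) + y(m₄) + y(m₅) + y(m₆) + y(m₇)] = 2·(161.636) = 323.27200.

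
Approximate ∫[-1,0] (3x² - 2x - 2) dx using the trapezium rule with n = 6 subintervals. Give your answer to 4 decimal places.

h = (0 − (-1))/6 = 0.166667.
Nodes x₀,…,x₆ = -1, -0.833333, -0.666667, -0.5, -0.333333, -0.166667, 0.
f(x) = 3x² - 2x - 2: f₀=3, f₁=1.75, f₂=0.666667, f₃=-0.25, f₄=-1, f₅=-1.583333, f₆=-2.
(h/2)·[f₀ + 2f₁ + 2f₂ + 2f₃ + 2f₄ + 2f₅ + f₆] = 0.083333·(0.166667) = 0.0139.

0.0139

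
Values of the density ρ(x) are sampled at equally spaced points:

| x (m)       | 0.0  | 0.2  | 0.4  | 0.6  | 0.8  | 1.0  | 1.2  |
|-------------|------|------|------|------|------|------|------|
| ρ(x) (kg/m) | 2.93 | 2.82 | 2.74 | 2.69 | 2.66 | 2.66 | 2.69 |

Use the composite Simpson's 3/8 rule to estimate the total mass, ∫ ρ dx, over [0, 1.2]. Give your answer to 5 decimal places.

h = 0.2, n = 6.
(3h/8)·[y₀ + 3y₁ + 3y₂ + 2y₃ + 3y₄ + 3y₅ + y₆] = 0.075·(43.64) = 3.27300.

3.27300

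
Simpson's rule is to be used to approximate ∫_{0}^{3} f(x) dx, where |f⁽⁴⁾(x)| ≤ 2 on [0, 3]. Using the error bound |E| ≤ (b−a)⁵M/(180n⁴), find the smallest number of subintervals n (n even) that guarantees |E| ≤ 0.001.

Need 486/(180n⁴) ≤ 0.001.
n⁴ ≥ 486/(180·0.001) = 2700 ⇒ n ≥ 7.2084, so the smallest even n is 8. (n must be even for Simpson's rule.)

8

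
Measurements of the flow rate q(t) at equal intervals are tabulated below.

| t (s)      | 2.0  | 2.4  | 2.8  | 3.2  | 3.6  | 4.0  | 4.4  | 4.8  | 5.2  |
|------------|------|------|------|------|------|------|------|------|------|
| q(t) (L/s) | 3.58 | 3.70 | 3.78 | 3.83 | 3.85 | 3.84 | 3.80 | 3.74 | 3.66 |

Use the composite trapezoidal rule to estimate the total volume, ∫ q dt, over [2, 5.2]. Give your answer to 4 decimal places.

12.0640

h = 0.4, n = 8.
(h/2)·[y₀ + 2y₁ + 2y₂ + 2y₃ + 2y₄ + 2y₅ + 2y₆ + 2y₇ + y₈] = 0.2·(60.32) = 12.0640.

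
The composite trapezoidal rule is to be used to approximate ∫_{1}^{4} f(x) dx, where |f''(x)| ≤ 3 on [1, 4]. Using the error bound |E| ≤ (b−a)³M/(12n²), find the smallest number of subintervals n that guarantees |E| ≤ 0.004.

Need 81/(12n²) ≤ 0.004.
n² ≥ 81/(12·0.004) = 1687.5 ⇒ n ≥ 41.0792, so the smallest n is 42.

42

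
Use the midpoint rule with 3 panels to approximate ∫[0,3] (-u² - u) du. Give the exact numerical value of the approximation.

-13.25

h = (3 − 0)/3 = 1.
Midpoints m₁,…,m₃ = 0.5, 1.5, 2.5.
f(m₁)=-0.75, f(m₂)=-3.75, f(m₃)=-8.75.
h·[f(m₁) + f(m₂) + f(m₃)] = 1·(-13.25) = -13.25.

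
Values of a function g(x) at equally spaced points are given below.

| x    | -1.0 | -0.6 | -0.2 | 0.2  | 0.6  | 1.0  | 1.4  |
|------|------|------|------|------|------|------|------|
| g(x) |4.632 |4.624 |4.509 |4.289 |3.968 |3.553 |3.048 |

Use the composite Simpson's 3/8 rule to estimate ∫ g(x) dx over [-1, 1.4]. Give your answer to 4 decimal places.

h = 0.4, n = 6.
(3h/8)·[y₀ + 3y₁ + 3y₂ + 2y₃ + 3y₄ + 3y₅ + y₆] = 0.15·(66.220) = 9.9330.

9.9330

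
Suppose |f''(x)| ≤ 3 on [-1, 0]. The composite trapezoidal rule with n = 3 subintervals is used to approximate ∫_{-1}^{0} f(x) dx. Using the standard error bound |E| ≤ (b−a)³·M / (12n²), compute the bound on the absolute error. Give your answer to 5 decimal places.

0.02778

|E| ≤ (1)³·3 / (12·3²) = 3/108 = 0.02778.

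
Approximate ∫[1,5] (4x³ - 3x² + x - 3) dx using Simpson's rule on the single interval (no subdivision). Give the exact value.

S = (b−a)/6 · [f(1) + 4f(3) + f(5)] = 0.666667·[(-1) + 4·81 + 427] = 500.

500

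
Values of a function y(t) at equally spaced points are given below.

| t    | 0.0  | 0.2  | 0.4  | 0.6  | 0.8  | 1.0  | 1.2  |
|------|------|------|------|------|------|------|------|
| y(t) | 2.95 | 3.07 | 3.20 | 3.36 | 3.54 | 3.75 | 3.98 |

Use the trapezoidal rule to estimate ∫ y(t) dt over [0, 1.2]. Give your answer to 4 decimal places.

h = 0.2, n = 6.
(h/2)·[y₀ + 2y₁ + 2y₂ + 2y₃ + 2y₄ + 2y₅ + y₆] = 0.1·(40.77) = 4.0770.

4.0770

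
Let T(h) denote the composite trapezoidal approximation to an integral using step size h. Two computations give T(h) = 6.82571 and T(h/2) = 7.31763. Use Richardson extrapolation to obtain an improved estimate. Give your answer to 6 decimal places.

R = (4·T(h/2) − T(h)) / 3 = (4·7.31763 − 6.82571)/3 = (22.44481)/3 = 7.481603.

7.481603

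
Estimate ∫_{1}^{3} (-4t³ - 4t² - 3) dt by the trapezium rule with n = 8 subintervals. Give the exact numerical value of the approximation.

h = (3 − 1)/8 = 0.25.
Nodes t₀,…,t₈ = 1, 1.25, 1.5, 1.75, 2, 2.25, 2.5, 2.75, 3.
f(t) = -4t³ - 4t² - 3: f₀=-11, f₁=-17.0625, f₂=-25.5, f₃=-36.6875, f₄=-51, f₅=-68.8125, f₆=-90.5, f₇=-116.4375, f₈=-147.
(h/2)·[f₀ + 2f₁ + 2f₂ + 2f₃ + 2f₄ + 2f₅ + 2f₆ + 2f₇ + f₈] = 0.125·(-970) = -121.25.

-121.25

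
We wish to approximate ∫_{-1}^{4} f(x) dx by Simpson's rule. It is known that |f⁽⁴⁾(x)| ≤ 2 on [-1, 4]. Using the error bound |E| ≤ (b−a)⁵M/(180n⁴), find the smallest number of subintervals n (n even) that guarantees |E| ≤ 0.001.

14

Need 6250/(180n⁴) ≤ 0.001.
n⁴ ≥ 6250/(180·0.001) = 34722.2 ⇒ n ≥ 13.6506, so the smallest even n is 14. (n must be even for Simpson's rule.)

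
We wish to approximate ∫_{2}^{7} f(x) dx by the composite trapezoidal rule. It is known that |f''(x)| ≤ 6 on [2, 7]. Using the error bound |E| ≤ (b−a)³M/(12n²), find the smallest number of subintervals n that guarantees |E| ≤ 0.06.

33

Need 750/(12n²) ≤ 0.06.
n² ≥ 750/(12·0.06) = 1041.67 ⇒ n ≥ 32.2749, so the smallest n is 33.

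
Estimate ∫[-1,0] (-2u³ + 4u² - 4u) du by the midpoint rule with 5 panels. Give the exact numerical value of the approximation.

h = (0 − (-1))/5 = 0.2.
Midpoints m₁,…,m₅ = -0.9, -0.7, -0.5, -0.3, -0.1.
f(m₁)=8.298, f(m₂)=5.446, f(m₃)=3.25, f(m₄)=1.614, f(m₅)=0.442.
h·[f(m₁) + f(m₂) + f(m₃) + f(m₄) + f(m₅)] = 0.2·(19.05) = 3.81.

3.81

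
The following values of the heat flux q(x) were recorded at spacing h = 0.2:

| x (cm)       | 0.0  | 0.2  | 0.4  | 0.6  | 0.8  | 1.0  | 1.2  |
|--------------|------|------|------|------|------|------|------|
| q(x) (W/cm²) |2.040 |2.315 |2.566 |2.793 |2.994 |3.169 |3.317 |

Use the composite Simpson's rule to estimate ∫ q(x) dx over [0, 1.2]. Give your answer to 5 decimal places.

3.30567

h = 0.2, n = 6.
(h/3)·[y₀ + 4y₁ + 2y₂ + 4y₃ + 2y₄ + 4y₅ + y₆] = 0.066667·(49.585) = 3.30567.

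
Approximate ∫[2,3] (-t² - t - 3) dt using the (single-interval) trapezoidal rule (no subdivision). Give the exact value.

T = (b−a)/2 · [f(2) + f(3)] = 0.5·[(-9) + (-15)] = -12.

-12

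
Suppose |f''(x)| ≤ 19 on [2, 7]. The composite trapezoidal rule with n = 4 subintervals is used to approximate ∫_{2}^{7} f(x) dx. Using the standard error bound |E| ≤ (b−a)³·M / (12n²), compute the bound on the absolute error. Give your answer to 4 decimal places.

12.3698

|E| ≤ (5)³·19 / (12·4²) = 2375/192 = 12.3698.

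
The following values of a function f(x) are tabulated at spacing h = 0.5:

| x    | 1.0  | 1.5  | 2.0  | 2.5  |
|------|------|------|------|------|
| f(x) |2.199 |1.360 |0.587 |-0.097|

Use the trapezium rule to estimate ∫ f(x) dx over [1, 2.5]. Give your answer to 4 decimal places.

1.4990

h = 0.5, n = 3.
(h/2)·[y₀ + 2y₁ + 2y₂ + y₃] = 0.25·(5.996) = 1.4990.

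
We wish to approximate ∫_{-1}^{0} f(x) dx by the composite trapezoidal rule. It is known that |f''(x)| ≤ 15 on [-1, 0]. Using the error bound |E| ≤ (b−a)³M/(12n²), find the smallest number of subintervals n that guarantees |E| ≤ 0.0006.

46

Need 15/(12n²) ≤ 0.0006.
n² ≥ 15/(12·0.0006) = 2083.33 ⇒ n ≥ 45.6435, so the smallest n is 46.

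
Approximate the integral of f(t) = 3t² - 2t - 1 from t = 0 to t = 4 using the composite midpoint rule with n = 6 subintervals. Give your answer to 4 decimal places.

h = (4 − 0)/6 = 0.666667.
Midpoints m₁,…,m₆ = 0.333333, 1, 1.666667, 2.333333, 3, 3.666667.
f(m₁)=-1.333333, f(m₂)=0, f(m₃)=4, f(m₄)=10.666667, f(m₅)=20, f(m₆)=32.
h·[f(m₁) + f(m₂) + f(m₃) + f(m₄) + f(m₅) + f(m₆)] = 0.666667·(65.333333) = 43.5556.

43.5556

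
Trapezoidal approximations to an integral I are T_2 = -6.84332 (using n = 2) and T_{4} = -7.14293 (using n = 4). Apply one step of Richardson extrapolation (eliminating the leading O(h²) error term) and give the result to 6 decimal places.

-7.242800

R = (4·T_{4} − T_2) / 3 = (4·(-7.14293) − (-6.84332))/3 = (-21.72840)/3 = -7.242800.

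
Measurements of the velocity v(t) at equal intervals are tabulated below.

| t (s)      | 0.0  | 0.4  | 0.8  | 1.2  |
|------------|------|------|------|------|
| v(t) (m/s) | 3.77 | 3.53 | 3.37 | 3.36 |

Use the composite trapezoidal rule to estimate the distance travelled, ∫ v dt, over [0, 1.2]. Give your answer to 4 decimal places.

h = 0.4, n = 3.
(h/2)·[y₀ + 2y₁ + 2y₂ + y₃] = 0.2·(20.93) = 4.1860.

4.1860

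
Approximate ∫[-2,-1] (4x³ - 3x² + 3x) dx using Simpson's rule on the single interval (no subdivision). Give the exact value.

-26.5

S = (b−a)/6 · [f(-2) + 4f(-1.5) + f(-1)] = 0.166667·[(-50) + 4·(-24.75) + (-10)] = -26.5.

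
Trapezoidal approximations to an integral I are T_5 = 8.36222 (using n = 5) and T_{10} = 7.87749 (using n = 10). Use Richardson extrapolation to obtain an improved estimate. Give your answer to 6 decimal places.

R = (4·T_{10} − T_5) / 3 = (4·7.87749 − 8.36222)/3 = (23.14774)/3 = 7.715913.

7.715913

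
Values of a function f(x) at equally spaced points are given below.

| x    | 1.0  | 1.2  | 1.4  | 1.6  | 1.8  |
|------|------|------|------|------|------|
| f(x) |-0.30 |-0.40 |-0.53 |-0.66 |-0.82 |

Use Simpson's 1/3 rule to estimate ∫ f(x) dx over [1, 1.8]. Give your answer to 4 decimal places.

h = 0.2, n = 4.
(h/3)·[y₀ + 4y₁ + 2y₂ + 4y₃ + y₄] = 0.066667·(-6.42) = -0.4280.

-0.4280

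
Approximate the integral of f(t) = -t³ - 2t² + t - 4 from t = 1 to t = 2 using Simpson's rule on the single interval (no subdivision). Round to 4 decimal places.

-10.9167

S = (b−a)/6 · [f(1) + 4f(1.5) + f(2)] = 0.166667·[(-6) + 4·(-10.375) + (-18)] = -10.9167.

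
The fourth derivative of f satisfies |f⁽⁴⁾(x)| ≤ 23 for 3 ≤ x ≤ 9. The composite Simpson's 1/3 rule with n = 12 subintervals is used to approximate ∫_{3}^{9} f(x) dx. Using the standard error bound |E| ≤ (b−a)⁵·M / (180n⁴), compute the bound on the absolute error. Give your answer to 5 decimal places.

|E| ≤ (6)⁵·23 / (180·12⁴) = 178848/3732480 = 0.04792.

0.04792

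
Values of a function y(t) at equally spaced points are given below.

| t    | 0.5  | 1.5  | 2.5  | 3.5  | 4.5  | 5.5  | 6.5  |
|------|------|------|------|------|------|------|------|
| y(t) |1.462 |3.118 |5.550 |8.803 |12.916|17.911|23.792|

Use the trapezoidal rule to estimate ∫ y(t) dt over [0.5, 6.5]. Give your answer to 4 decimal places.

60.9250

h = 1, n = 6.
(h/2)·[y₀ + 2y₁ + 2y₂ + 2y₃ + 2y₄ + 2y₅ + y₆] = 0.5·(121.850) = 60.9250.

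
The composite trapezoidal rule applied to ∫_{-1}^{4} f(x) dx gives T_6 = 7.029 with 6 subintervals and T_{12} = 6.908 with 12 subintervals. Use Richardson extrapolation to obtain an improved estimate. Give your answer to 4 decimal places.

R = (4·T_{12} − T_6) / 3 = (4·6.908 − 7.029)/3 = (20.603)/3 = 6.8677.

6.8677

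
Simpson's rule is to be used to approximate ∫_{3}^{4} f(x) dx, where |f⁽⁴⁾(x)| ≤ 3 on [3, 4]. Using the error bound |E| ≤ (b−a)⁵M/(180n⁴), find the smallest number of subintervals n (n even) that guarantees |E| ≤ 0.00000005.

Need 3/(180n⁴) ≤ 0.00000005.
n⁴ ≥ 3/(180·0.00000005) = 333333 ⇒ n ≥ 24.0281, so the smallest even n is 26. (n must be even for Simpson's rule.)

26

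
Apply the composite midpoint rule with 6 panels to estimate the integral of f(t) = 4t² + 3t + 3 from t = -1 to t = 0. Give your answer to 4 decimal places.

h = (0 − (-1))/6 = 0.166667.
Midpoints m₁,…,m₆ = -0.916667, -0.75, -0.583333, -0.416667, -0.25, -0.083333.
f(m₁)=3.611111, f(m₂)=3, f(m₃)=2.611111, f(m₄)=2.444444, f(m₅)=2.5, f(m₆)=2.777778.
h·[f(m₁) + f(m₂) + f(m₃) + f(m₄) + f(m₅) + f(m₆)] = 0.166667·(16.944444) = 2.8241.

2.8241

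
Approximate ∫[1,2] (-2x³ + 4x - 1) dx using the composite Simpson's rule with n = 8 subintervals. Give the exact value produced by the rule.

-2.5

h = (2 − 1)/8 = 0.125.
Nodes x₀,…,x₈ = 1, 1.125, 1.25, 1.375, 1.5, 1.625, 1.75, 1.875, 2.
f(x) = -2x³ + 4x - 1: f₀=1, f₁=0.65234375, f₂=0.09375, f₃=-0.69921875, f₄=-1.75, f₅=-3.08203125, f₆=-4.71875, f₇=-6.68359375, f₈=-9.
(h/3)·[f₀ + 4f₁ + 2f₂ + 4f₃ + 2f₄ + 4f₅ + 2f₆ + 4f₇ + f₈] = 0.041667·(-60) = -2.5.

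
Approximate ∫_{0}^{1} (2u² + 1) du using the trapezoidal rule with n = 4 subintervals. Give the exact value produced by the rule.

1.6875

h = (1 − 0)/4 = 0.25.
Nodes u₀,…,u₄ = 0, 0.25, 0.5, 0.75, 1.
f(u) = 2u² + 1: f₀=1, f₁=1.125, f₂=1.5, f₃=2.125, f₄=3.
(h/2)·[f₀ + 2f₁ + 2f₂ + 2f₃ + f₄] = 0.125·(13.5) = 1.6875.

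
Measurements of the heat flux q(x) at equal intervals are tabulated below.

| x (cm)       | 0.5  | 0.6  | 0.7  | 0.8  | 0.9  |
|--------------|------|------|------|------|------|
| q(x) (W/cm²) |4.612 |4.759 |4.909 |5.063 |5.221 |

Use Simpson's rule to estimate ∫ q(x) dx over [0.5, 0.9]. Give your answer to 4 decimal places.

h = 0.1, n = 4.
(h/3)·[y₀ + 4y₁ + 2y₂ + 4y₃ + y₄] = 0.033333·(58.939) = 1.9646.

1.9646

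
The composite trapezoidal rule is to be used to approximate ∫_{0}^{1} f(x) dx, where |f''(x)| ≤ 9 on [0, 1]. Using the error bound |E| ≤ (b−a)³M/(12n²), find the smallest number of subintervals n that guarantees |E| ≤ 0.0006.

36

Need 9/(12n²) ≤ 0.0006.
n² ≥ 9/(12·0.0006) = 1250 ⇒ n ≥ 35.3553, so the smallest n is 36.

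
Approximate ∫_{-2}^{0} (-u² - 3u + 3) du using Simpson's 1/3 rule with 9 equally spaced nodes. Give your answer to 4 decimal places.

9.3333

h = (0 − (-2))/8 = 0.25.
Nodes u₀,…,u₈ = -2, -1.75, -1.5, -1.25, -1, -0.75, -0.5, -0.25, 0.
f(u) = -u² - 3u + 3: f₀=5, f₁=5.1875, f₂=5.25, f₃=5.1875, f₄=5, f₅=4.6875, f₆=4.25, f₇=3.6875, f₈=3.
(h/3)·[f₀ + 4f₁ + 2f₂ + 4f₃ + 2f₄ + 4f₅ + 2f₆ + 4f₇ + f₈] = 0.083333·(112) = 9.3333.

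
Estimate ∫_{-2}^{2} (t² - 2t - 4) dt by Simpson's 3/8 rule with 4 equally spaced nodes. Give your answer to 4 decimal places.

-10.6667

h = (2 − (-2))/3 = 1.333333.
Nodes t₀,…,t₃ = -2, -0.666667, 0.666667, 2.
f(t) = t² - 2t - 4: f₀=4, f₁=-2.222222, f₂=-4.888889, f₃=-4.
(3h/8)·[f₀ + 3f₁ + 3f₂ + f₃] = 0.5·(-21.333333) = -10.6667.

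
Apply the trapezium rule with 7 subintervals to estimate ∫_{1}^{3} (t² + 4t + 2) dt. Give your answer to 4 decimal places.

h = (3 − 1)/7 = 0.285714.
Nodes t₀,…,t₇ = 1, 1.285714, 1.571429, 1.857143, 2.142857, 2.428571, 2.714286, 3.
f(t) = t² + 4t + 2: f₀=7, f₁=8.795918, f₂=10.755102, f₃=12.877551, f₄=15.163265, f₅=17.612245, f₆=20.224490, f₇=23.
(h/2)·[f₀ + 2f₁ + 2f₂ + 2f₃ + 2f₄ + 2f₅ + 2f₆ + f₇] = 0.142857·(200.857143) = 28.6939.

28.6939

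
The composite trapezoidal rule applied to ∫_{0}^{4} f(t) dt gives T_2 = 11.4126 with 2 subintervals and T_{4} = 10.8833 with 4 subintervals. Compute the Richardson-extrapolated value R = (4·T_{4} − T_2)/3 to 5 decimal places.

10.70687

R = (4·T_{4} − T_2) / 3 = (4·10.8833 − 11.4126)/3 = (32.1206)/3 = 10.70687.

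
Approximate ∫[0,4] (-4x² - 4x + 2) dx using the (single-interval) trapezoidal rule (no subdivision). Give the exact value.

T = (b−a)/2 · [f(0) + f(4)] = 2·[2 + (-78)] = -152.

-152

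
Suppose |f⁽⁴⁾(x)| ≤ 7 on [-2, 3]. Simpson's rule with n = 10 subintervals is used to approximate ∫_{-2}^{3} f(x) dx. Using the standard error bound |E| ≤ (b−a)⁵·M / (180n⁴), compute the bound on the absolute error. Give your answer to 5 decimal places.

|E| ≤ (5)⁵·7 / (180·10⁴) = 21875/1800000 = 0.01215.

0.01215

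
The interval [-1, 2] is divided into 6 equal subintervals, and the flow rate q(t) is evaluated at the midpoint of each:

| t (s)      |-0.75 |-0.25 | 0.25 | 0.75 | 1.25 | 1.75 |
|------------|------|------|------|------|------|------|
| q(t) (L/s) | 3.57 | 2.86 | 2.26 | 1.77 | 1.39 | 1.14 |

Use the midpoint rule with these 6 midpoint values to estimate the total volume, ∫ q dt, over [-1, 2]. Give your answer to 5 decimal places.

6.49500

h = 0.5, n = 6.
h·[y(m₁) + y(m₂) + y(m₃) + y(m₄) + y(m₅) + y(m₆)] = 0.5·(12.99) = 6.49500.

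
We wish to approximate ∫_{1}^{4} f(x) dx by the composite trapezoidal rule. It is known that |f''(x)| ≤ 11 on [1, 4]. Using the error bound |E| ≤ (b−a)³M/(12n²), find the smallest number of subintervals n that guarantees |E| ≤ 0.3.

Need 297/(12n²) ≤ 0.3.
n² ≥ 297/(12·0.3) = 82.5 ⇒ n ≥ 9.0830, so the smallest n is 10.

10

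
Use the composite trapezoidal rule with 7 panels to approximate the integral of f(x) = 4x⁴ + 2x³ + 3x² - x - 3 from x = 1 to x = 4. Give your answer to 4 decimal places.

h = (4 − 1)/7 = 0.428571.
Nodes x₀,…,x₇ = 1, 1.428571, 1.857143, 2.285714, 2.714286, 3.142857, 3.571429, 4.
f(x) = 4x⁴ + 2x³ + 3x² - x - 3: f₀=5, f₁=24.184506, f₂=65.882132, f₃=143.452312, f₄=273.493128, f₅=475.841316, f₆=773.572262, f₇=1193.
(h/2)·[f₀ + 2f₁ + 2f₂ + 2f₃ + 2f₄ + 2f₅ + 2f₆ + f₇] = 0.214286·(4710.851312) = 1009.4681.

1009.4681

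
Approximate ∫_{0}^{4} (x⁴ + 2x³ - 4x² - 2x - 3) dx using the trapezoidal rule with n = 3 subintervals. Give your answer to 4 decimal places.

h = (4 − 0)/3 = 1.333333.
Nodes x₀,…,x₃ = 0, 1.333333, 2.666667, 4.
f(x) = x⁴ + 2x³ - 4x² - 2x - 3: f₀=-3, f₁=-4.876543, f₂=51.716049, f₃=309.
(h/2)·[f₀ + 2f₁ + 2f₂ + f₃] = 0.666667·(399.679012) = 266.4527.

266.4527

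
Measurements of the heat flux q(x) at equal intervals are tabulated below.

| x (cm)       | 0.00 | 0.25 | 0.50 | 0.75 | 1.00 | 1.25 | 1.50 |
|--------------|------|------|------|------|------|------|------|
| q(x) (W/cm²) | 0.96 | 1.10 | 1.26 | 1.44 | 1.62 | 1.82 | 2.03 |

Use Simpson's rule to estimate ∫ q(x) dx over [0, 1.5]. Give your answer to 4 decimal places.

h = 0.25, n = 6.
(h/3)·[y₀ + 4y₁ + 2y₂ + 4y₃ + 2y₄ + 4y₅ + y₆] = 0.083333·(26.19) = 2.1825.

2.1825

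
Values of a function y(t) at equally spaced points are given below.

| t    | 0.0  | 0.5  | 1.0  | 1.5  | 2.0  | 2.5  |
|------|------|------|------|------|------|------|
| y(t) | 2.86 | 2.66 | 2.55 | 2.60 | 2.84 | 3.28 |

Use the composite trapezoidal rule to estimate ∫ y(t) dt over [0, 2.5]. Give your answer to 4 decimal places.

6.8600

h = 0.5, n = 5.
(h/2)·[y₀ + 2y₁ + 2y₂ + 2y₃ + 2y₄ + y₅] = 0.25·(27.44) = 6.8600.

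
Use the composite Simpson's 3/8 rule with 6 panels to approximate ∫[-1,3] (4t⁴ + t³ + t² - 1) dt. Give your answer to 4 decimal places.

h = (3 − (-1))/6 = 0.666667.
Nodes t₀,…,t₆ = -1, -0.333333, 0.333333, 1, 1.666667, 2.333333, 3.
f(t) = 4t⁴ + t³ + t² - 1: f₀=3, f₁=-0.876543, f₂=-0.802469, f₃=5, f₄=37.271605, f₅=135.716049, f₆=359.
(3h/8)·[f₀ + 3f₁ + 3f₂ + 2f₃ + 3f₄ + 3f₅ + f₆] = 0.25·(885.925926) = 221.4815.

221.4815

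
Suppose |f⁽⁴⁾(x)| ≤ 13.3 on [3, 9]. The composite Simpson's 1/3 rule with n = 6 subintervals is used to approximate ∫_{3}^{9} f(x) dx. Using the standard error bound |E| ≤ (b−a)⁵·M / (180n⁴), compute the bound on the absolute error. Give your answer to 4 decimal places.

0.4433

|E| ≤ (6)⁵·13.3 / (180·6⁴) = 103420.8/233280 = 0.4433.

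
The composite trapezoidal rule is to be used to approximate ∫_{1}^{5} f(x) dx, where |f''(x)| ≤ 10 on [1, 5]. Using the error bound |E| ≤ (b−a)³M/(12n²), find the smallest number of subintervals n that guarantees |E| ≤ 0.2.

17

Need 640/(12n²) ≤ 0.2.
n² ≥ 640/(12·0.2) = 266.667 ⇒ n ≥ 16.3299, so the smallest n is 17.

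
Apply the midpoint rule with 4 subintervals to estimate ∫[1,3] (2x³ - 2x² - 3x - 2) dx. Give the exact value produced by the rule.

6.25

h = (3 − 1)/4 = 0.5.
Midpoints m₁,…,m₄ = 1.25, 1.75, 2.25, 2.75.
f(m₁)=-4.96875, f(m₂)=-2.65625, f(m₃)=3.90625, f(m₄)=16.21875.
h·[f(m₁) + f(m₂) + f(m₃) + f(m₄)] = 0.5·(12.5) = 6.25.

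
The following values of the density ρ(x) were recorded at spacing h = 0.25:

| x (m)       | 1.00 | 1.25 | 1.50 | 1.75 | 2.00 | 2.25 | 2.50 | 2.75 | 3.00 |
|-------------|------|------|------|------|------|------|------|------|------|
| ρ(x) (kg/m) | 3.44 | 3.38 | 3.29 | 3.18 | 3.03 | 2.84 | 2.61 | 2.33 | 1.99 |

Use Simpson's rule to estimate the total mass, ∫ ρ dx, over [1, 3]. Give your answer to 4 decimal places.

h = 0.25, n = 8.
(h/3)·[y₀ + 4y₁ + 2y₂ + 4y₃ + 2y₄ + 4y₅ + 2y₆ + 4y₇ + y₈] = 0.083333·(70.21) = 5.8508.

5.8508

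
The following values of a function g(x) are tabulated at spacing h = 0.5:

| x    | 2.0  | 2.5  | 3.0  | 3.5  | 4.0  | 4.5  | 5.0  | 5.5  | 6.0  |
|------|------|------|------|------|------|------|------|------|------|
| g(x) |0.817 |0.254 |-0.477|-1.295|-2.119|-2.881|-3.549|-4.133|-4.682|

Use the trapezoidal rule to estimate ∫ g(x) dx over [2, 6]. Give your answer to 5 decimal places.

-8.06625

h = 0.5, n = 8.
(h/2)·[y₀ + 2y₁ + 2y₂ + 2y₃ + 2y₄ + 2y₅ + 2y₆ + 2y₇ + y₈] = 0.25·(-32.265) = -8.06625.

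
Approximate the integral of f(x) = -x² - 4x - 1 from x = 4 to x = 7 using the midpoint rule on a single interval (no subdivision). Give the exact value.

-159.75

M = (b−a)·f(5.5) = 3·(-53.25) = -159.75.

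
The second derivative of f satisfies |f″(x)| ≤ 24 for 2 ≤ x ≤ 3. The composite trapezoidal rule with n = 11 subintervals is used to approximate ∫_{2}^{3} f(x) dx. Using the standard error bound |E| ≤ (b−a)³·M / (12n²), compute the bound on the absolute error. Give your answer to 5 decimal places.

0.01653

|E| ≤ (1)³·24 / (12·11²) = 24/1452 = 0.01653.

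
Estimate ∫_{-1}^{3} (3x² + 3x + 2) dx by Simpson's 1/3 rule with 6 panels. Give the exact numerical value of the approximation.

h = (3 − (-1))/6 = 0.666667.
Nodes x₀,…,x₆ = -1, -0.333333, 0.333333, 1, 1.666667, 2.333333, 3.
f(x) = 3x² + 3x + 2: f₀=2, f₁=1.333333, f₂=3.333333, f₃=8, f₄=15.333333, f₅=25.333333, f₆=38.
(h/3)·[f₀ + 4f₁ + 2f₂ + 4f₃ + 2f₄ + 4f₅ + f₆] = 0.222222·(216) = 48.

48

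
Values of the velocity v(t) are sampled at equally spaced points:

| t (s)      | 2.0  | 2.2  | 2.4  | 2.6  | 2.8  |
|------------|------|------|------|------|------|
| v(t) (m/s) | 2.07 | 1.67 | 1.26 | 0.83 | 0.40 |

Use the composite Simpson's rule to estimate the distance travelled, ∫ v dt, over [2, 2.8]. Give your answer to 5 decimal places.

0.99933

h = 0.2, n = 4.
(h/3)·[y₀ + 4y₁ + 2y₂ + 4y₃ + y₄] = 0.066667·(14.99) = 0.99933.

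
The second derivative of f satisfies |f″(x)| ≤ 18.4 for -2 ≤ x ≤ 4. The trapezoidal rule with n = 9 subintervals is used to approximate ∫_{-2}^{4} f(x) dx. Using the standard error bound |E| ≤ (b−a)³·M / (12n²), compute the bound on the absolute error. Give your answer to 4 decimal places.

|E| ≤ (6)³·18.4 / (12·9²) = 3974.4/972 = 4.0889.

4.0889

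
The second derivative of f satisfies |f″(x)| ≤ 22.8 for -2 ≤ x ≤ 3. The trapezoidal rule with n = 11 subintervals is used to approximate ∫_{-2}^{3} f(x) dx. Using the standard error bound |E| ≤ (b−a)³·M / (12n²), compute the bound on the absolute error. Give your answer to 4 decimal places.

1.9628

|E| ≤ (5)³·22.8 / (12·11²) = 2850/1452 = 1.9628.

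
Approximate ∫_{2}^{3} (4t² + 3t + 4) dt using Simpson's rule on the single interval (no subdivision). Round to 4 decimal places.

36.8333

S = (b−a)/6 · [f(2) + 4f(2.5) + f(3)] = 0.166667·[26 + 4·36.5 + 49] = 36.8333.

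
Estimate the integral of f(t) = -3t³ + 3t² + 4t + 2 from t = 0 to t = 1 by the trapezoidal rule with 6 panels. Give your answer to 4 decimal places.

4.2431

h = (1 − 0)/6 = 0.166667.
Nodes t₀,…,t₆ = 0, 0.166667, 0.333333, 0.5, 0.666667, 0.833333, 1.
f(t) = -3t³ + 3t² + 4t + 2: f₀=2, f₁=2.736111, f₂=3.555556, f₃=4.375, f₄=5.111111, f₅=5.680556, f₆=6.
(h/2)·[f₀ + 2f₁ + 2f₂ + 2f₃ + 2f₄ + 2f₅ + f₆] = 0.083333·(50.916667) = 4.2431.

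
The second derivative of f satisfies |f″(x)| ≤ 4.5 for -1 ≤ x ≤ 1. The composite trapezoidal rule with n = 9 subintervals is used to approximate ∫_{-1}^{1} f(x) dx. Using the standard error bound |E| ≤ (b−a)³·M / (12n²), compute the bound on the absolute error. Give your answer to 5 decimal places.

|E| ≤ (2)³·4.5 / (12·9²) = 36/972 = 0.03704.

0.03704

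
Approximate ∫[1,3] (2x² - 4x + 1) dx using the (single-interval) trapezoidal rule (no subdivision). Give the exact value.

T = (b−a)/2 · [f(1) + f(3)] = 1·[(-1) + 7] = 6.

6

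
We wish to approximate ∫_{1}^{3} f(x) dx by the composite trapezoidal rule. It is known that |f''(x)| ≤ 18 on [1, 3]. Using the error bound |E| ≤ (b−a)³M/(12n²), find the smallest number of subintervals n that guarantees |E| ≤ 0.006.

45

Need 144/(12n²) ≤ 0.006.
n² ≥ 144/(12·0.006) = 2000 ⇒ n ≥ 44.7214, so the smallest n is 45.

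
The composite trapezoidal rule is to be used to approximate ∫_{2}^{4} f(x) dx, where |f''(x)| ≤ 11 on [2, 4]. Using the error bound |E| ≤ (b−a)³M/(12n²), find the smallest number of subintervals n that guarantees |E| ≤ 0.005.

Need 88/(12n²) ≤ 0.005.
n² ≥ 88/(12·0.005) = 1466.67 ⇒ n ≥ 38.2971, so the smallest n is 39.

39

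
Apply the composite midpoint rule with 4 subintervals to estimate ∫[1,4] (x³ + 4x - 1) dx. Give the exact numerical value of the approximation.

h = (4 − 1)/4 = 0.75.
Midpoints m₁,…,m₄ = 1.375, 2.125, 2.875, 3.625.
f(m₁)=7.099609375, f(m₂)=17.095703125, f(m₃)=34.263671875, f(m₄)=61.134765625.
h·[f(m₁) + f(m₂) + f(m₃) + f(m₄)] = 0.75·(119.59375) = 89.6953125.

89.6953125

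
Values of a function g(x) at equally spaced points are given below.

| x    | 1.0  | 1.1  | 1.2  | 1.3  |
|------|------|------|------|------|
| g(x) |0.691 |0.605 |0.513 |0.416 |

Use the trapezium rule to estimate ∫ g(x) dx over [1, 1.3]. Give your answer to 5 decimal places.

0.16715

h = 0.1, n = 3.
(h/2)·[y₀ + 2y₁ + 2y₂ + y₃] = 0.05·(3.343) = 0.16715.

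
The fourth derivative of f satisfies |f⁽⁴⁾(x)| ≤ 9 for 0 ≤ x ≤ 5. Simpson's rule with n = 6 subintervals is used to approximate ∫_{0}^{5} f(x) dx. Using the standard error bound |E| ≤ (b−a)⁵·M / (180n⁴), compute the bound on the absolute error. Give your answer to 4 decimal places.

0.1206

|E| ≤ (5)⁵·9 / (180·6⁴) = 28125/233280 = 0.1206.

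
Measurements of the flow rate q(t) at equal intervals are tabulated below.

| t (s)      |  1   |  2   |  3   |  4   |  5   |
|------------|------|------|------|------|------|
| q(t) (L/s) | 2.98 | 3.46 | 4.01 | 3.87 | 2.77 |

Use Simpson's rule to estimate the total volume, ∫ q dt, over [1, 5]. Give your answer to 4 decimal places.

h = 1, n = 4.
(h/3)·[y₀ + 4y₁ + 2y₂ + 4y₃ + y₄] = 0.333333·(43.09) = 14.3633.

14.3633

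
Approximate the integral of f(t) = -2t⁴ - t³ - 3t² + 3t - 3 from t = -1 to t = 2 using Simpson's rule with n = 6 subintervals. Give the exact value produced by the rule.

h = (2 − (-1))/6 = 0.5.
Nodes t₀,…,t₆ = -1, -0.5, 0, 0.5, 1, 1.5, 2.
f(t) = -2t⁴ - t³ - 3t² + 3t - 3: f₀=-10, f₁=-5.25, f₂=-3, f₃=-2.5, f₄=-6, f₅=-18.75, f₆=-49.
(h/3)·[f₀ + 4f₁ + 2f₂ + 4f₃ + 2f₄ + 4f₅ + f₆] = 0.166667·(-183) = -30.5.

-30.5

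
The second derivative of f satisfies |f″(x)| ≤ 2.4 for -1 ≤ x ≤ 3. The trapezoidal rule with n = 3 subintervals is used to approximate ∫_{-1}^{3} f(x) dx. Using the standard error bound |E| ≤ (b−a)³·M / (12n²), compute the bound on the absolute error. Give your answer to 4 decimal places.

|E| ≤ (4)³·2.4 / (12·3²) = 153.6/108 = 1.4222.

1.4222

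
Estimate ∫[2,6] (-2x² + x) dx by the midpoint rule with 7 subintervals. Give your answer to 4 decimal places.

h = (6 − 2)/7 = 0.571429.
Midpoints m₁,…,m₇ = 2.285714, 2.857143, 3.428571, 4, 4.571429, 5.142857, 5.714286.
f(m₁)=-8.163265, f(m₂)=-13.469388, f(m₃)=-20.081633, f(m₄)=-28, f(m₅)=-37.224490, f(m₆)=-47.755102, f(m₇)=-59.591837.
h·[f(m₁) + f(m₂) + f(m₃) + f(m₄) + f(m₅) + f(m₆) + f(m₇)] = 0.571429·(-214.285714) = -122.4490.

-122.4490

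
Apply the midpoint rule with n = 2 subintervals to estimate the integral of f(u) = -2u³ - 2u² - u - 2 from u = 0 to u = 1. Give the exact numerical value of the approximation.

h = (1 − 0)/2 = 0.5.
Midpoints m₁,…,m₂ = 0.25, 0.75.
f(m₁)=-2.40625, f(m₂)=-4.71875.
h·[f(m₁) + f(m₂)] = 0.5·(-7.125) = -3.5625.

-3.5625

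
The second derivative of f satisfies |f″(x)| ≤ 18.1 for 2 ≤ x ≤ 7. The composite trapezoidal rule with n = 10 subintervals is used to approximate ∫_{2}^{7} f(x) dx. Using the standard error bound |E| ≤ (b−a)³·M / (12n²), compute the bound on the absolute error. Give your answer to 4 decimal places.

|E| ≤ (5)³·18.1 / (12·10²) = 2262.5/1200 = 1.8854.

1.8854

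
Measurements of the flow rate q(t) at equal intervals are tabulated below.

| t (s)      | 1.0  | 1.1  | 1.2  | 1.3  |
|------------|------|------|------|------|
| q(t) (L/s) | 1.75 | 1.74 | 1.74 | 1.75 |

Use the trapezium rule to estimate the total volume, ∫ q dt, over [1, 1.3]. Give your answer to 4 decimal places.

h = 0.1, n = 3.
(h/2)·[y₀ + 2y₁ + 2y₂ + y₃] = 0.05·(10.46) = 0.5230.

0.5230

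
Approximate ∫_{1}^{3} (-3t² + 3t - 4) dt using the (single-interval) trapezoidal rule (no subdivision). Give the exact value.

T = (b−a)/2 · [f(1) + f(3)] = 1·[(-4) + (-22)] = -26.

-26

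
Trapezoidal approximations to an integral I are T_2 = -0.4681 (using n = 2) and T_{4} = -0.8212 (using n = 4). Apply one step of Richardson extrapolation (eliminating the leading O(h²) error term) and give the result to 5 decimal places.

-0.93890

R = (4·T_{4} − T_2) / 3 = (4·(-0.8212) − (-0.4681))/3 = (-2.8167)/3 = -0.93890.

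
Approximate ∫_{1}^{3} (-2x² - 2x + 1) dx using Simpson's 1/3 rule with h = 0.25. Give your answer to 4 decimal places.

h = (3 − 1)/8 = 0.25.
Nodes x₀,…,x₈ = 1, 1.25, 1.5, 1.75, 2, 2.25, 2.5, 2.75, 3.
f(x) = -2x² - 2x + 1: f₀=-3, f₁=-4.625, f₂=-6.5, f₃=-8.625, f₄=-11, f₅=-13.625, f₆=-16.5, f₇=-19.625, f₈=-23.
(h/3)·[f₀ + 4f₁ + 2f₂ + 4f₃ + 2f₄ + 4f₅ + 2f₆ + 4f₇ + f₈] = 0.083333·(-280) = -23.3333.

-23.3333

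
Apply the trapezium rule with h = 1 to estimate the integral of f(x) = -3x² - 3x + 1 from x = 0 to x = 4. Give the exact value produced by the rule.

-86

h = (4 − 0)/4 = 1.
Nodes x₀,…,x₄ = 0, 1, 2, 3, 4.
f(x) = -3x² - 3x + 1: f₀=1, f₁=-5, f₂=-17, f₃=-35, f₄=-59.
(h/2)·[f₀ + 2f₁ + 2f₂ + 2f₃ + f₄] = 0.5·(-172) = -86.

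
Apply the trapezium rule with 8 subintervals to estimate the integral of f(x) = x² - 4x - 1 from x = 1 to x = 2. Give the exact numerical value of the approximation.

h = (2 − 1)/8 = 0.125.
Nodes x₀,…,x₈ = 1, 1.125, 1.25, 1.375, 1.5, 1.625, 1.75, 1.875, 2.
f(x) = x² - 4x - 1: f₀=-4, f₁=-4.234375, f₂=-4.4375, f₃=-4.609375, f₄=-4.75, f₅=-4.859375, f₆=-4.9375, f₇=-4.984375, f₈=-5.
(h/2)·[f₀ + 2f₁ + 2f₂ + 2f₃ + 2f₄ + 2f₅ + 2f₆ + 2f₇ + f₈] = 0.0625·(-74.625) = -4.6640625.

-4.6640625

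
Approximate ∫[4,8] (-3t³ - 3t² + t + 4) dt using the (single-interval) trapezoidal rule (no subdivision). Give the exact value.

-3896

T = (b−a)/2 · [f(4) + f(8)] = 2·[(-232) + (-1716)] = -3896.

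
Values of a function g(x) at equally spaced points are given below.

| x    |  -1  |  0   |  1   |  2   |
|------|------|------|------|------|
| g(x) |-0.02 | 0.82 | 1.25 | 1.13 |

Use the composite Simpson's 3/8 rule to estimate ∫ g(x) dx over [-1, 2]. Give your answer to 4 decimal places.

2.7450

h = 1, n = 3.
(3h/8)·[y₀ + 3y₁ + 3y₂ + y₃] = 0.375·(7.32) = 2.7450.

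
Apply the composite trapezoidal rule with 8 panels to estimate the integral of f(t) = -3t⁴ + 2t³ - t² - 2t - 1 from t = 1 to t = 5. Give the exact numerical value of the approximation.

-1659.875

h = (5 − 1)/8 = 0.5.
Nodes t₀,…,t₈ = 1, 1.5, 2, 2.5, 3, 3.5, 4, 4.5, 5.
f(t) = -3t⁴ + 2t³ - t² - 2t - 1: f₀=-5, f₁=-14.6875, f₂=-41, f₃=-98.1875, f₄=-205, f₅=-384.6875, f₆=-665, f₇=-1078.1875, f₈=-1661.
(h/2)·[f₀ + 2f₁ + 2f₂ + 2f₃ + 2f₄ + 2f₅ + 2f₆ + 2f₇ + f₈] = 0.25·(-6639.5) = -1659.875.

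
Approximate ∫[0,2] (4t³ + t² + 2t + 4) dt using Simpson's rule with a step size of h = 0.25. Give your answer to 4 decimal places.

30.6667

h = (2 − 0)/8 = 0.25.
Nodes t₀,…,t₈ = 0, 0.25, 0.5, 0.75, 1, 1.25, 1.5, 1.75, 2.
f(t) = 4t³ + t² + 2t + 4: f₀=4, f₁=4.625, f₂=5.75, f₃=7.75, f₄=11, f₅=15.875, f₆=22.75, f₇=32, f₈=44.
(h/3)·[f₀ + 4f₁ + 2f₂ + 4f₃ + 2f₄ + 4f₅ + 2f₆ + 4f₇ + f₈] = 0.083333·(368) = 30.6667.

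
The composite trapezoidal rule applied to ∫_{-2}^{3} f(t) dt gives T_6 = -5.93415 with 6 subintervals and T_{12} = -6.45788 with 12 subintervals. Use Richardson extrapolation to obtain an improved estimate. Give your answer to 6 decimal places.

-6.632457

R = (4·T_{12} − T_6) / 3 = (4·(-6.45788) − (-5.93415))/3 = (-19.89737)/3 = -6.632457.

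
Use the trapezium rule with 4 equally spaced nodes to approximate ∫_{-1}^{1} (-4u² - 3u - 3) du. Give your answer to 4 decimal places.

h = (1 − (-1))/3 = 0.666667.
Nodes u₀,…,u₃ = -1, -0.333333, 0.333333, 1.
f(u) = -4u² - 3u - 3: f₀=-4, f₁=-2.444444, f₂=-4.444444, f₃=-10.
(h/2)·[f₀ + 2f₁ + 2f₂ + f₃] = 0.333333·(-27.777778) = -9.2593.

-9.2593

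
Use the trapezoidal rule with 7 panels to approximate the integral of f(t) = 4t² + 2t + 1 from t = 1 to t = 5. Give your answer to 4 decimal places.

194.2041

h = (5 − 1)/7 = 0.571429.
Nodes t₀,…,t₇ = 1, 1.571429, 2.142857, 2.714286, 3.285714, 3.857143, 4.428571, 5.
f(t) = 4t² + 2t + 1: f₀=7, f₁=14.020408, f₂=23.653061, f₃=35.897959, f₄=50.755102, f₅=68.224490, f₆=88.306122, f₇=111.
(h/2)·[f₀ + 2f₁ + 2f₂ + 2f₃ + 2f₄ + 2f₅ + 2f₆ + f₇] = 0.285714·(679.714286) = 194.2041.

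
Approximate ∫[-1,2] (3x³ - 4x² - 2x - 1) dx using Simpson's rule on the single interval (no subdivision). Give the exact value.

S = (b−a)/6 · [f(-1) + 4f(0.5) + f(2)] = 0.5·[(-6) + 4·(-2.625) + 3] = -6.75.

-6.75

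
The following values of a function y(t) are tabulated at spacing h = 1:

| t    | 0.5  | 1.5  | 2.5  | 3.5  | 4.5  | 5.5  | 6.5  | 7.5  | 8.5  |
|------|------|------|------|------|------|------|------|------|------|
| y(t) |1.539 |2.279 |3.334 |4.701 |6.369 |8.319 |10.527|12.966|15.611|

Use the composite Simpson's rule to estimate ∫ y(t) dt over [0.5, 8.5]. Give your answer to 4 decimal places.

h = 1, n = 8.
(h/3)·[y₀ + 4y₁ + 2y₂ + 4y₃ + 2y₄ + 4y₅ + 2y₆ + 4y₇ + y₈] = 0.333333·(170.670) = 56.8900.

56.8900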